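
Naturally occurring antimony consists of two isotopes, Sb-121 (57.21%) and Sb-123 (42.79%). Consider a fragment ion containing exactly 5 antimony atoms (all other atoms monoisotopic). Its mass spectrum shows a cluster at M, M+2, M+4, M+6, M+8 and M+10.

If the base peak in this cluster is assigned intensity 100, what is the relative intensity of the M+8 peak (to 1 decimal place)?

Term probabilities: M 0.0613, M+2 0.2292, M+4 0.3428, M+6 0.2564, M+8 0.0959, M+10 0.0143. Base peak = M+4.
P(M+4) = C(5,2) × 0.5721^3 × 0.4279^2 = 10 × 0.18724742 × 0.18309841 = 0.342847 (base)
P(M+8) = C(5,4) × 0.5721^1 × 0.4279^4 = 5 × 0.5721 × 0.03352503 = 0.095898
Relative intensity = 0.095898 / 0.342847 × 100 = 28.0

28.0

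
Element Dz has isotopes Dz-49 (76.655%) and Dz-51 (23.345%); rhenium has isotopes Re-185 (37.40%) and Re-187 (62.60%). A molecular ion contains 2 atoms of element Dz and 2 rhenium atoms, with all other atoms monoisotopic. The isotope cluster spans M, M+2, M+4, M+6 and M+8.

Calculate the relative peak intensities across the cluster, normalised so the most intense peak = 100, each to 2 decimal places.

20.27 : 80.20 : 100.00 : 40.88 : 5.27

Element Dz pattern (n=2): 0.5875989 : 0.35790219 : 0.0544989
Rhenium pattern (n=2): 0.139876 : 0.468248 : 0.391876
Convolve the two distributions (both contribute in 2-u steps):
  M: 0.5875989×0.139876 = 0.082191
  M+2: 0.5875989×0.468248 + 0.35790219×0.139876 = 0.325204
  M+4: 0.5875989×0.391876 + 0.35790219×0.468248 + 0.0544989×0.139876 = 0.405476
  M+6: 0.35790219×0.391876 + 0.0544989×0.468248 = 0.165772
  M+8: 0.0544989×0.391876 = 0.021357
Scale to base peak (0.405476) = 100: 20.27 : 80.20 : 100.00 : 40.88 : 5.27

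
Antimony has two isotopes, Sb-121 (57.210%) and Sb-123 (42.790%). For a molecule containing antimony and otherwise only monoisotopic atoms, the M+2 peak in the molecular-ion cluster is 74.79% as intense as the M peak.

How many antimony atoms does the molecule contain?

1

With n Sb atoms, P(M+2)/P(M) = C(n,1)·p^(n−1)q / p^n = n·q/p = n · 0.42790/0.57210.
n = 0.7479 × 0.57210/0.42790 = 1.00 ≈ 1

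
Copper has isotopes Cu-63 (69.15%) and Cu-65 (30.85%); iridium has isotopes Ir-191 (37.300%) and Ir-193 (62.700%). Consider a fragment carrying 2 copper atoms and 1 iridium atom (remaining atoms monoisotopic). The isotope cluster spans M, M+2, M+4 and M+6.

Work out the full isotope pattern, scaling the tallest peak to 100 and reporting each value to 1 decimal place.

38.9 : 100.0 : 66.0 : 13.0

Copper pattern (n=2): 0.47817225 : 0.4266555 : 0.09517225
Iridium pattern (n=1): 0.3730 : 0.6270
Convolve the two distributions (both contribute in 2-u steps):
  M: 0.47817225×0.3730 = 0.178358
  M+2: 0.47817225×0.6270 + 0.4266555×0.3730 = 0.458957
  M+4: 0.4266555×0.6270 + 0.09517225×0.3730 = 0.303012
  M+6: 0.09517225×0.6270 = 0.059673
Scale to base peak (0.458957) = 100: 38.9 : 100.0 : 66.0 : 13.0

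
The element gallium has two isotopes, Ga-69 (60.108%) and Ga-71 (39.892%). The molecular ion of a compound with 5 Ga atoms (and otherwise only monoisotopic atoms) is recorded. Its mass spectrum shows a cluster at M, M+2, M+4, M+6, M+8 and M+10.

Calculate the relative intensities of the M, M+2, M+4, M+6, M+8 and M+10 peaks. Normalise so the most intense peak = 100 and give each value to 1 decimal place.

22.7 : 75.3 : 100.0 : 66.4 : 22.0 : 2.9

Expanding (0.60108 + 0.39892)^5:
P(M) = 0.60108^5 = 0.078462
P(M+2) = 5 × 0.60108^4 × 0.39892^1 = 0.260366
P(M+4) = 10 × 0.60108^3 × 0.39892^2 = 0.345596
P(M+6) = 10 × 0.60108^2 × 0.39892^3 = 0.229362
P(M+8) = 5 × 0.60108^1 × 0.39892^4 = 0.076111
P(M+10) = 0.39892^5 = 0.010103
The M+4 peak is largest (0.345596); scaling to 100 gives 22.7 : 75.3 : 100.0 : 66.4 : 22.0 : 2.9.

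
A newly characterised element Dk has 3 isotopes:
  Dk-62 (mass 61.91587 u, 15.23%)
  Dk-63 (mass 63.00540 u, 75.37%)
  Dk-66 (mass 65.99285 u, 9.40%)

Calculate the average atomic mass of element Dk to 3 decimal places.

Average mass = Σ (abundance × isotope mass) = 0.1523 × 61.91587 + 0.7537 × 63.00540 + 0.0940 × 65.99285
= 9.429787 + 47.487170 + 6.203328 = 63.120285 u

63.120 u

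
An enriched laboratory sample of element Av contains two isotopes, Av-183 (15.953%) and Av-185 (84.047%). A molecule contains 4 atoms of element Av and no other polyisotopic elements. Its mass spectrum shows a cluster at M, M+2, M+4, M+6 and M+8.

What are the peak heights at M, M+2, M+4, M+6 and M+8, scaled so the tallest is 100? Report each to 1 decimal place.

0.1 : 2.7 : 21.6 : 75.9 : 100.0

The 4 Av atoms are independent, so intensities follow the terms of (0.15953 + 0.84047)^4.
P(M) = 0.15953^4 = 0.000648
P(M+2) = 4 × 0.15953^3 × 0.84047^1 = 0.013649
P(M+4) = 6 × 0.15953^2 × 0.84047^2 = 0.107865
P(M+6) = 4 × 0.15953^1 × 0.84047^3 = 0.378851
P(M+8) = 0.84047^4 = 0.498987
The M+8 peak is largest (0.498987); scaling to 100 gives 0.1 : 2.7 : 21.6 : 75.9 : 100.0.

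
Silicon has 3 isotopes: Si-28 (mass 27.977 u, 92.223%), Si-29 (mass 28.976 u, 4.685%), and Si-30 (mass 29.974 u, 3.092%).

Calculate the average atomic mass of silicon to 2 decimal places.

Weight each isotope mass by its fractional abundance: 0.92223 × 27.977 + 0.04685 × 28.976 + 0.03092 × 29.974
= 25.8012 + 1.3575 + 0.9268 = 28.0855 u

28.09 u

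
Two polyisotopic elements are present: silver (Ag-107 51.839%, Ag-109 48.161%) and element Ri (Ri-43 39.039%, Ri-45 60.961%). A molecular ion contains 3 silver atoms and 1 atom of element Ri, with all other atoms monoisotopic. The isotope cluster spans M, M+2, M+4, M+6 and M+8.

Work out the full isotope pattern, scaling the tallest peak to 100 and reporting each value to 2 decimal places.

14.41 : 62.65 : 100.00 : 69.80 : 18.04

Silver pattern (n=3): 0.13930601 : 0.38826655 : 0.36071887 : 0.11170857
Element Ri pattern (n=1): 0.39039 : 0.60961
Convolve the two distributions (both contribute in 2-u steps):
  M: 0.13930601×0.39039 = 0.054384
  M+2: 0.13930601×0.60961 + 0.38826655×0.39039 = 0.236498
  M+4: 0.38826655×0.60961 + 0.36071887×0.39039 = 0.377512
  M+6: 0.36071887×0.60961 + 0.11170857×0.39039 = 0.263508
  M+8: 0.11170857×0.60961 = 0.068099
Scale to base peak (0.377512) = 100: 14.41 : 62.65 : 100.00 : 69.80 : 18.04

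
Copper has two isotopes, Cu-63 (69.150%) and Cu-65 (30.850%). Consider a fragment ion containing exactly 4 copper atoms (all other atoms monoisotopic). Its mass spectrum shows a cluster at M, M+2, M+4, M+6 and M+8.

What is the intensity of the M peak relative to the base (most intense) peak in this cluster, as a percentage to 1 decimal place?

56.0%

(0.69150 + 0.30850)^4 gives M 0.2286, M+2 0.4080, M+4 0.2731, M+6 0.0812, M+8 0.0091; the largest is M+2.
P(M+2) = C(4,1) × 0.69150^3 × 0.30850^1 = 4 × 0.33065611 × 0.3085 = 0.408030 (base)
P(M) = C(4,0) × 0.69150^4 × 0.30850^0 = 1 × 0.2286487 × 1.0000 = 0.228649
Relative intensity = 0.228649 / 0.408030 × 100 = 56.0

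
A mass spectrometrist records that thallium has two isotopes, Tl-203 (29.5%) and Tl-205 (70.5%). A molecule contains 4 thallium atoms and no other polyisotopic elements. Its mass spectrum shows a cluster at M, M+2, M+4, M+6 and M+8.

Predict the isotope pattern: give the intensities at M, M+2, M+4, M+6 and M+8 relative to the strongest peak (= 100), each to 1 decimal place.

Each Tl atom is independently Tl-203 (p = 0.295) or Tl-205 (q = 0.705); the cluster is the binomial expansion (p + q)^4.
P(M) = 0.295^4 = 0.007573
P(M+2) = 4 × 0.295^3 × 0.705^1 = 0.072396
P(M+4) = 6 × 0.295^2 × 0.705^2 = 0.259522
P(M+6) = 4 × 0.295^1 × 0.705^3 = 0.413475
P(M+8) = 0.705^4 = 0.247034
The M+6 peak is largest (0.413475); scaling to 100 gives 1.8 : 17.5 : 62.8 : 100.0 : 59.7.

1.8 : 17.5 : 62.8 : 100.0 : 59.7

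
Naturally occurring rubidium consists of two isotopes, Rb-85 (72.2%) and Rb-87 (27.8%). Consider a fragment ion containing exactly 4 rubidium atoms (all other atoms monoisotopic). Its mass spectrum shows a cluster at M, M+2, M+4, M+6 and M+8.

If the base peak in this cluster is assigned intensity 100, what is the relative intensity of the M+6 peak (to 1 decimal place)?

14.8

Term probabilities: M 0.2717, M+2 0.4185, M+4 0.2417, M+6 0.0620, M+8 0.0060. Base peak = M+2.
P(M+2) = C(4,1) × 0.722^3 × 0.278^1 = 4 × 0.37636705 × 0.2780 = 0.418520 (base)
P(M+6) = C(4,3) × 0.722^1 × 0.278^3 = 4 × 0.7220 × 0.02148495 = 0.062049
Relative intensity = 0.062049 / 0.418520 × 100 = 14.8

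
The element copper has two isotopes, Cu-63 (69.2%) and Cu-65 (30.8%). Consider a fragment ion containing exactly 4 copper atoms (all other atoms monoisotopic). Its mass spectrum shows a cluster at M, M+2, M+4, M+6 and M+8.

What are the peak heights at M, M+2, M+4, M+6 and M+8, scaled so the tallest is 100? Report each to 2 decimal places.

The 4 Cu atoms are independent, so intensities follow the terms of (0.692 + 0.308)^4.
P(M) = 0.692^4 = 0.229311
P(M+2) = 4 × 0.692^3 × 0.308^1 = 0.408253
P(M+4) = 6 × 0.692^2 × 0.308^2 = 0.272562
P(M+6) = 4 × 0.692^1 × 0.308^3 = 0.080876
P(M+8) = 0.308^4 = 0.008999
The M+2 peak is largest (0.408253); scaling to 100 gives 56.17 : 100.00 : 66.76 : 19.81 : 2.20.

56.17 : 100.00 : 66.76 : 19.81 : 2.20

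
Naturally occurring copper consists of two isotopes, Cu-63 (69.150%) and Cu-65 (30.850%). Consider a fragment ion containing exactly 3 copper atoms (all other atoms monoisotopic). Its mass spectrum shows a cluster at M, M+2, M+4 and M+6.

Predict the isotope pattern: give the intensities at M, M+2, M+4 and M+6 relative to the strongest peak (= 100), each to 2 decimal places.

74.72 : 100.00 : 44.61 : 6.63

The 3 Cu atoms are independent, so intensities follow the terms of (0.69150 + 0.30850)^3.
P(M) = 0.69150^3 = 0.330656
P(M+2) = 3 × 0.69150^2 × 0.30850^1 = 0.442548
P(M+4) = 3 × 0.69150^1 × 0.30850^2 = 0.197435
P(M+6) = 0.30850^3 = 0.029361
The M+2 peak is largest (0.442548); scaling to 100 gives 74.72 : 100.00 : 44.61 : 6.63.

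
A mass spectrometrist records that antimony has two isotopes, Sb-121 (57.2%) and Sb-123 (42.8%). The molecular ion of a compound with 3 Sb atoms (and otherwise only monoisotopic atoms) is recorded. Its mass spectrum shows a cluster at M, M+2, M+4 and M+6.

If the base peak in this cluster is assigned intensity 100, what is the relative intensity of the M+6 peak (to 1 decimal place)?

18.7

Term probabilities: M 0.1871, M+2 0.4201, M+4 0.3143, M+6 0.0784. Base peak = M+2.
P(M+2) = C(3,1) × 0.572^2 × 0.428^1 = 3 × 0.327184 × 0.4280 = 0.420104 (base)
P(M+6) = C(3,3) × 0.572^0 × 0.428^3 = 1 × 1.0000 × 0.07840275 = 0.078403
Relative intensity = 0.078403 / 0.420104 × 100 = 18.7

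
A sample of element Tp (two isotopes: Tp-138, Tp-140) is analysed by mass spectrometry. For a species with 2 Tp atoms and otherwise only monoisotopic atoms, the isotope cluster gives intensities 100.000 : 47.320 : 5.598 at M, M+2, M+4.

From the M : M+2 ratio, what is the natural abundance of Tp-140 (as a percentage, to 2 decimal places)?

Write p for the Tp-138 fraction. I(M+2)/I(M) = [C(2,1)·p^1·(1−p)] / p^2 = 2·(1−p)/p = 47.320/100.000 = 0.4732
(1−p)/p = 0.4732/2 = 0.2366  ⇒  p = 1/(1 + 0.2366) = 0.8087
Tp-138: 80.87%, Tp-140: 19.13%.

19.13%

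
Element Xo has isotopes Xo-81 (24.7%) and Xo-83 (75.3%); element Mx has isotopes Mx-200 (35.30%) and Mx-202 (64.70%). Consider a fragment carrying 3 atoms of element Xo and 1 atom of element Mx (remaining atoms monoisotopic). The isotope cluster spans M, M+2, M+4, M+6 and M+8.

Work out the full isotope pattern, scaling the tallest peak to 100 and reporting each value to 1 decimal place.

1.3 : 13.8 : 56.2 : 100.0 : 65.4

Element Xo pattern (n=3): 0.01506922 : 0.13781933 : 0.42015367 : 0.42695778
Element Mx pattern (n=1): 0.3530 : 0.6470
Convolve the two distributions (both contribute in 2-u steps):
  M: 0.01506922×0.3530 = 0.005319
  M+2: 0.01506922×0.6470 + 0.13781933×0.3530 = 0.058400
  M+4: 0.13781933×0.6470 + 0.42015367×0.3530 = 0.237483
  M+6: 0.42015367×0.6470 + 0.42695778×0.3530 = 0.422556
  M+8: 0.42695778×0.6470 = 0.276242
Scale to base peak (0.422556) = 100: 1.3 : 13.8 : 56.2 : 100.0 : 65.4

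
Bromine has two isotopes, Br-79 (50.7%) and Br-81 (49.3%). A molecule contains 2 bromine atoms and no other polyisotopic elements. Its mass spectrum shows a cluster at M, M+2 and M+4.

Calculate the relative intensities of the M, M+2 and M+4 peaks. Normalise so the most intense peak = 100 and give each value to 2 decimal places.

51.42 : 100.00 : 48.62

The 2 Br atoms are independent, so intensities follow the terms of (0.507 + 0.493)^2.
P(M) = 0.507^2 = 0.257049
P(M+2) = 2 × 0.507^1 × 0.493^1 = 0.499902
P(M+4) = 0.493^2 = 0.243049
The M+2 peak is largest (0.499902); scaling to 100 gives 51.42 : 100.00 : 48.62.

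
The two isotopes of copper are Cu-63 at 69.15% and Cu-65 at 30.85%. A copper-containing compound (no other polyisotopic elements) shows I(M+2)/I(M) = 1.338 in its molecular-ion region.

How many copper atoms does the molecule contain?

With n Cu atoms, P(M+2)/P(M) = C(n,1)·p^(n−1)q / p^n = n·q/p = n · 0.3085/0.6915.
n = 1.338 × 0.6915/0.3085 = 3.00 ≈ 3

3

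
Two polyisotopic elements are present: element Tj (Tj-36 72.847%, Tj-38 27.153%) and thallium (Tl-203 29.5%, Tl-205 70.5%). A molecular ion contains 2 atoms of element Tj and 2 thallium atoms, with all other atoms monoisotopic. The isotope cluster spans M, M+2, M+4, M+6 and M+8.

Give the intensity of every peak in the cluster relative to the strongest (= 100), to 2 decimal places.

10.62 : 58.69 : 100.00 : 52.28 : 8.43

Element Tj pattern (n=2): 0.53066854 : 0.39560292 : 0.07372854
Thallium pattern (n=2): 0.087025 : 0.41595 : 0.497025
Convolve the two distributions (both contribute in 2-u steps):
  M: 0.53066854×0.087025 = 0.046181
  M+2: 0.53066854×0.41595 + 0.39560292×0.087025 = 0.255159
  M+4: 0.53066854×0.497025 + 0.39560292×0.41595 + 0.07372854×0.087025 = 0.434723
  M+6: 0.39560292×0.497025 + 0.07372854×0.41595 = 0.227292
  M+8: 0.07372854×0.497025 = 0.036645
Scale to base peak (0.434723) = 100: 10.62 : 58.69 : 100.00 : 52.28 : 8.43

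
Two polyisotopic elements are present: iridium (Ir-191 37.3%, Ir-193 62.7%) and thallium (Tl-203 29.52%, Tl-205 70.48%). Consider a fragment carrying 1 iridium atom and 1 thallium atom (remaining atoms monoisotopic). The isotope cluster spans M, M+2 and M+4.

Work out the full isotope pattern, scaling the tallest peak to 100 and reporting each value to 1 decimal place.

Iridium pattern (n=1): 0.3730 : 0.6270
Thallium pattern (n=1): 0.2952 : 0.7048
Convolve the two distributions (both contribute in 2-u steps):
  M: 0.3730×0.2952 = 0.110110
  M+2: 0.3730×0.7048 + 0.6270×0.2952 = 0.447981
  M+4: 0.6270×0.7048 = 0.441910
Scale to base peak (0.447981) = 100: 24.6 : 100.0 : 98.6

24.6 : 100.0 : 98.6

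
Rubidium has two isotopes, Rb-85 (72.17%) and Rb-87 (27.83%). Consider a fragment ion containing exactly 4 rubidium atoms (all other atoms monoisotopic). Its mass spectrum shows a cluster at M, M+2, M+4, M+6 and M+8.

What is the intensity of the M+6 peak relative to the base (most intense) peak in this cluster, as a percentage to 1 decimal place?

Binomial terms of (0.7217 + 0.2783)^4: M 0.2713, M+2 0.4184, M+4 0.2420, M+6 0.0622, M+8 0.0060 → M+2 is the base peak.
P(M+2) = C(4,1) × 0.7217^3 × 0.2783^1 = 4 × 0.37589809 × 0.2783 = 0.418450 (base)
P(M+6) = C(4,3) × 0.7217^1 × 0.2783^3 = 4 × 0.7217 × 0.02155458 = 0.062224
Relative intensity = 0.062224 / 0.418450 × 100 = 14.9

14.9%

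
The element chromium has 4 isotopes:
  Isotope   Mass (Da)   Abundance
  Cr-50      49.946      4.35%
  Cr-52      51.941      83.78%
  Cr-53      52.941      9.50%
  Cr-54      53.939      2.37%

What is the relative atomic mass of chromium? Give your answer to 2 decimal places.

52.00 Da

The abundance-weighted mean is 0.0435 × 49.946 + 0.8378 × 51.941 + 0.0950 × 52.941 + 0.0237 × 53.939
= 2.1727 + 43.5162 + 5.0294 + 1.2784 = 51.9967 Da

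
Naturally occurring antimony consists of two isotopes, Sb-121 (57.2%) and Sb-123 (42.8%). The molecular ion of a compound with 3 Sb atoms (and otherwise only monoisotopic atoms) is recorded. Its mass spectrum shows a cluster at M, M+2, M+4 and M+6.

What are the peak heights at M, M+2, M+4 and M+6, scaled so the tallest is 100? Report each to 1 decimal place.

The 3 Sb atoms are independent, so intensities follow the terms of (0.572 + 0.428)^3.
P(M) = 0.572^3 = 0.187149
P(M+2) = 3 × 0.572^2 × 0.428^1 = 0.420104
P(M+4) = 3 × 0.572^1 × 0.428^2 = 0.314344
P(M+6) = 0.428^3 = 0.078403
The M+2 peak is largest (0.420104); scaling to 100 gives 44.5 : 100.0 : 74.8 : 18.7.

44.5 : 100.0 : 74.8 : 18.7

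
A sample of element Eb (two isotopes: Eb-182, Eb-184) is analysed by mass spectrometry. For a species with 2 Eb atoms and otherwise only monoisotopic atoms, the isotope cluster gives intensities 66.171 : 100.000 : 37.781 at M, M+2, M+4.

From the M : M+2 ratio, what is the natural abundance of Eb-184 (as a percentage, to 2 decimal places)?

43.04%

Write p for the Eb-182 fraction. I(M+2)/I(M) = [C(2,1)·p^1·(1−p)] / p^2 = 2·(1−p)/p = 100.000/66.171 = 1.5112
(1−p)/p = 1.5112/2 = 0.7556  ⇒  p = 1/(1 + 0.7556) = 0.5696
Eb-182: 56.96%, Eb-184: 43.04%.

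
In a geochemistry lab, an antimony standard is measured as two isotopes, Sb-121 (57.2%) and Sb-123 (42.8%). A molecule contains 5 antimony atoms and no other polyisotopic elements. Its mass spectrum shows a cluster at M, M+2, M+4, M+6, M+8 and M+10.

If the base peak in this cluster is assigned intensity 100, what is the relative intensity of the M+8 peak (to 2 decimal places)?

27.99

Binomial terms of (0.572 + 0.428)^5: M 0.0612, M+2 0.2291, M+4 0.3428, M+6 0.2565, M+8 0.0960, M+10 0.0144 → M+4 is the base peak.
P(M+4) = C(5,2) × 0.572^3 × 0.428^2 = 10 × 0.18714925 × 0.183184 = 0.342827 (base)
P(M+8) = C(5,4) × 0.572^1 × 0.428^4 = 5 × 0.5720 × 0.03355638 = 0.095971
Relative intensity = 0.095971 / 0.342827 × 100 = 27.99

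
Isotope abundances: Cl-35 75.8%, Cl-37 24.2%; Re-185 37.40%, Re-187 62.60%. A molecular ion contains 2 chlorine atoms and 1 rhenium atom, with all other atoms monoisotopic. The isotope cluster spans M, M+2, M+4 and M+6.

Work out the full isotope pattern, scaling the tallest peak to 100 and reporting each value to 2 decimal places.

Chlorine pattern (n=2): 0.574564 : 0.366872 : 0.058564
Rhenium pattern (n=1): 0.3740 : 0.6260
Convolve the two distributions (both contribute in 2-u steps):
  M: 0.574564×0.3740 = 0.214887
  M+2: 0.574564×0.6260 + 0.366872×0.3740 = 0.496887
  M+4: 0.366872×0.6260 + 0.058564×0.3740 = 0.251565
  M+6: 0.058564×0.6260 = 0.036661
Scale to base peak (0.496887) = 100: 43.25 : 100.00 : 50.63 : 7.38

43.25 : 100.00 : 50.63 : 7.38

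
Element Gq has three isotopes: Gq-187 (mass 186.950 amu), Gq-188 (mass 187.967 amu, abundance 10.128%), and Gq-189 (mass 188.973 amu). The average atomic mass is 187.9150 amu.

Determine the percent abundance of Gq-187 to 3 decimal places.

47.262%

The remaining 89.872% is split between Gq-187 (fraction x) and Gq-189 (fraction 0.89872 − x).
Substituting: 186.950x + 188.973(0.89872 − x) = 168.87770224
(186.950 − 188.973)x = -0.95611232  ⇒  x = 0.47262, y = 0.42610
Gq-187: 47.262%, Gq-189: 42.610%.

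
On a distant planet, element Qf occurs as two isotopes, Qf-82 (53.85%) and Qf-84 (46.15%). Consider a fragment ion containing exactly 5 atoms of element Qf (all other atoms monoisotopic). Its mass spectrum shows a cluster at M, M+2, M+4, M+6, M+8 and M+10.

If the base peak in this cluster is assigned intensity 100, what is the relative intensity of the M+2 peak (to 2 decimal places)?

58.34

Term probabilities: M 0.0453, M+2 0.1940, M+4 0.3326, M+6 0.2850, M+8 0.1221, M+10 0.0209. Base peak = M+4.
P(M+4) = C(5,2) × 0.5385^3 × 0.4615^2 = 10 × 0.15615544 × 0.21298225 = 0.332583 (base)
P(M+2) = C(5,1) × 0.5385^4 × 0.4615^1 = 5 × 0.08408971 × 0.4615 = 0.194037
Relative intensity = 0.194037 / 0.332583 × 100 = 58.34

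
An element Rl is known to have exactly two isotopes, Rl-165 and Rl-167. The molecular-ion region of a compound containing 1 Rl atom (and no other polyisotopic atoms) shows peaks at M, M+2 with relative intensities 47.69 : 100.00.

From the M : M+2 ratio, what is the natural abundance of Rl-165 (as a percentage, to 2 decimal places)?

32.29%

Let p = fractional abundance of Rl-165. I(M+2)/I(M) = [C(1,1)·p^0·(1−p)] / p^1 = 1·(1−p)/p = 100.00/47.69 = 2.0969
(1−p)/p = 2.0969/1 = 2.0969  ⇒  p = 1/(1 + 2.0969) = 0.3229
Rl-165: 32.29%, Rl-167: 67.71%.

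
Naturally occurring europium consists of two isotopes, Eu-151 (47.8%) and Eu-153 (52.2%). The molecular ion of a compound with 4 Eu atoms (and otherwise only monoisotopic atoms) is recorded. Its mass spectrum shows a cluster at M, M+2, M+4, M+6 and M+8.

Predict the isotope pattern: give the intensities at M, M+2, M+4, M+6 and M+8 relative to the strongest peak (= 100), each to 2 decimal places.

The 4 Eu atoms are independent, so intensities follow the terms of (0.478 + 0.522)^4.
P(M) = 0.478^4 = 0.052205
P(M+2) = 4 × 0.478^3 × 0.522^1 = 0.228042
P(M+4) = 6 × 0.478^2 × 0.522^2 = 0.373549
P(M+6) = 4 × 0.478^1 × 0.522^3 = 0.271956
P(M+8) = 0.522^4 = 0.074248
The M+4 peak is largest (0.373549); scaling to 100 gives 13.98 : 61.05 : 100.00 : 72.80 : 19.88.

13.98 : 61.05 : 100.00 : 72.80 : 19.88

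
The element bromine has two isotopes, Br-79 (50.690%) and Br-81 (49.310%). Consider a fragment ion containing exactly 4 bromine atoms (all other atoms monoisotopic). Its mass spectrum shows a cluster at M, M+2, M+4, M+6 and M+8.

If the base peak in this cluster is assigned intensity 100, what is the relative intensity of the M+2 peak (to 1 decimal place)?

(0.50690 + 0.49310)^4 gives M 0.0660, M+2 0.2569, M+4 0.3749, M+6 0.2431, M+8 0.0591; the largest is M+4.
P(M+4) = C(4,2) × 0.50690^2 × 0.49310^2 = 6 × 0.25694761 × 0.24314761 = 0.374857 (base)
P(M+2) = C(4,1) × 0.50690^3 × 0.49310^1 = 4 × 0.13024674 × 0.4931 = 0.256899
Relative intensity = 0.256899 / 0.374857 × 100 = 68.5

68.5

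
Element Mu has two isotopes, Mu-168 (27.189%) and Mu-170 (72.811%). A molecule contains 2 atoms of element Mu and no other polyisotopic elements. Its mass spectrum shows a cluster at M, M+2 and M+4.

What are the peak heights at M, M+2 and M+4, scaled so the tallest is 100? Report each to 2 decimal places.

Expanding (0.27189 + 0.72811)^2:
P(M) = 0.27189^2 = 0.073924
P(M+2) = 2 × 0.27189^1 × 0.72811^1 = 0.395932
P(M+4) = 0.72811^2 = 0.530144
The M+4 peak is largest (0.530144); scaling to 100 gives 13.94 : 74.68 : 100.00.

13.94 : 74.68 : 100.00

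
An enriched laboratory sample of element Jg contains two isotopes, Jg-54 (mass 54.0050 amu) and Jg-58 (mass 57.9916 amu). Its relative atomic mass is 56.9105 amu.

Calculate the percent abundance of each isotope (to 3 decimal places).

Jg-54: 27.118%, Jg-58: 72.882%

With x = fraction of Jg-54 (so Jg-58 is 1 − x):
54.0050·x + 57.9916·(1 − x) = 56.9105
(54.0050 − 57.9916)·x = 56.9105 − 57.9916
x = -1.0811 / -3.9866 = 0.27118 → 27.118% Jg-54, 72.882% Jg-58.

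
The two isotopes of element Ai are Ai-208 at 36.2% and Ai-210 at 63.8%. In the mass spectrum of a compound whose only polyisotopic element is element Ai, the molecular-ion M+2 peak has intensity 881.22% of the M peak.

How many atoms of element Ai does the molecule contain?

5

For n independent Ai atoms, I(M+2)/I(M) = n · (abundance Ai-210) / (abundance Ai-208) = n · 0.638/0.362.
n = 8.8122 × 0.362/0.638 = 5.00 ≈ 5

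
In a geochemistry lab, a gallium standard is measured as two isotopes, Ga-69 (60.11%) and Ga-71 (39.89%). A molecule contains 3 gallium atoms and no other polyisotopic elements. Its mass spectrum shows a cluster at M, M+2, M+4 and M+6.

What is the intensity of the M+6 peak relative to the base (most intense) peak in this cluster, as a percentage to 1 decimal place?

(0.6011 + 0.3989)^3 gives M 0.2172, M+2 0.4324, M+4 0.2869, M+6 0.0635; the largest is M+2.
P(M+2) = C(3,1) × 0.6011^2 × 0.3989^1 = 3 × 0.36132121 × 0.3989 = 0.432393 (base)
P(M+6) = C(3,3) × 0.6011^0 × 0.3989^3 = 1 × 1.0000 × 0.06347345 = 0.063473
Relative intensity = 0.063473 / 0.432393 × 100 = 14.7

14.7%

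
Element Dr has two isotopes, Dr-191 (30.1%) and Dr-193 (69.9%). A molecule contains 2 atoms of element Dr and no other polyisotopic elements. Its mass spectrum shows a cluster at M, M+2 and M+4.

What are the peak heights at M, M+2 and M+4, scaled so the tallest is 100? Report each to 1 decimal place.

18.5 : 86.1 : 100.0

Each Dr atom is independently Dr-191 (p = 0.301) or Dr-193 (q = 0.699); the cluster is the binomial expansion (p + q)^2.
P(M) = 0.301^2 = 0.090601
P(M+2) = 2 × 0.301^1 × 0.699^1 = 0.420798
P(M+4) = 0.699^2 = 0.488601
The M+4 peak is largest (0.488601); scaling to 100 gives 18.5 : 86.1 : 100.0.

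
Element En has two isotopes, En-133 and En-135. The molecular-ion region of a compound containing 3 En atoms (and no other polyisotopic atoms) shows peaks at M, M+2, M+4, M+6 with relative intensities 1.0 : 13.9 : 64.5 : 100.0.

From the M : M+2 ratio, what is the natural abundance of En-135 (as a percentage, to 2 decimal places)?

82.25%

Let p = fractional abundance of En-133. I(M+2)/I(M) = [C(3,1)·p^2·(1−p)] / p^3 = 3·(1−p)/p = 13.9/1.0 = 13.9000
(1−p)/p = 13.9000/3 = 4.6333  ⇒  p = 1/(1 + 4.6333) = 0.1775
En-133: 17.75%, En-135: 82.25%.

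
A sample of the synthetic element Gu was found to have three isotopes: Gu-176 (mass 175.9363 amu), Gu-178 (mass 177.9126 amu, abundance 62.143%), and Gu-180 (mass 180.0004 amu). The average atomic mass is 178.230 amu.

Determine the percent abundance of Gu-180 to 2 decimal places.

26.22%

Let x and y be the fractions of Gu-176 and Gu-180. Then x + y = 1 − 0.62143 = 0.37857 and 175.9363x + 180.0004y = 178.230 − 0.62143×177.9126 = 67.669772982.
Substituting: 175.9363x + 180.0004(0.37857 − x) = 67.669772982
(175.9363 − 180.0004)x = -0.472978446  ⇒  x = 0.11638, y = 0.26219
Gu-176: 11.64%, Gu-180: 26.22%.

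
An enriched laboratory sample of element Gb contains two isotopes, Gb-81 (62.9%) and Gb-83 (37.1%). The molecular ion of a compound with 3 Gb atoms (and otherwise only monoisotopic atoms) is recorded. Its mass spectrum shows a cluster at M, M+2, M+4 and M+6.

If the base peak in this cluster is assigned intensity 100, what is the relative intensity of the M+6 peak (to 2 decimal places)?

11.60

(0.629 + 0.371)^3 gives M 0.2489, M+2 0.4403, M+4 0.2597, M+6 0.0511; the largest is M+2.
P(M+2) = C(3,1) × 0.629^2 × 0.371^1 = 3 × 0.395641 × 0.3710 = 0.440348 (base)
P(M+6) = C(3,3) × 0.629^0 × 0.371^3 = 1 × 1.0000 × 0.05106481 = 0.051065
Relative intensity = 0.051065 / 0.440348 × 100 = 11.60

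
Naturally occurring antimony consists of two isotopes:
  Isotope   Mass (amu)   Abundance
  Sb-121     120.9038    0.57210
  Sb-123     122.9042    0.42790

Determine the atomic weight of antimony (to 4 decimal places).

121.7598 amu

Weight each isotope mass by its fractional abundance: 0.57210 × 120.9038 + 0.42790 × 122.9042
= 69.16906 + 52.59071 = 121.75977 amu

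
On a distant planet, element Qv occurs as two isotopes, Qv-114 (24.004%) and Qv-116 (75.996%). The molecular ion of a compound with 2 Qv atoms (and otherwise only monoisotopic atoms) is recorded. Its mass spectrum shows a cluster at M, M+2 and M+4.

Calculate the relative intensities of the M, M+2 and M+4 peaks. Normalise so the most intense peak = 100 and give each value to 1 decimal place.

The 2 Qv atoms are independent, so intensities follow the terms of (0.24004 + 0.75996)^2.
P(M) = 0.24004^2 = 0.057619
P(M+2) = 2 × 0.24004^1 × 0.75996^1 = 0.364842
P(M+4) = 0.75996^2 = 0.577539
The M+4 peak is largest (0.577539); scaling to 100 gives 10.0 : 63.2 : 100.0.

10.0 : 63.2 : 100.0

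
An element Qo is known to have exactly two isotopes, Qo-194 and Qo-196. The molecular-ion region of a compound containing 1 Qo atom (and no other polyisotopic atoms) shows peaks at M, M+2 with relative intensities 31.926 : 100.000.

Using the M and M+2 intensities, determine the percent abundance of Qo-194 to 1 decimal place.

24.2%

If p is the fraction of Qo that is Qo-194, then I(M+2)/I(M) = [C(1,1)·p^0·(1−p)] / p^1 = 1·(1−p)/p = 100.000/31.926 = 3.1322
(1−p)/p = 3.1322/1 = 3.1322  ⇒  p = 1/(1 + 3.1322) = 0.2420
Qo-194: 24.2%, Qo-196: 75.8%.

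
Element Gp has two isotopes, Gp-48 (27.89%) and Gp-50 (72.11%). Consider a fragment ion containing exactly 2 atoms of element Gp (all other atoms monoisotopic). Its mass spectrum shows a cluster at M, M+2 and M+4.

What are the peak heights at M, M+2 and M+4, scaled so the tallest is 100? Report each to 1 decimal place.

Expanding (0.2789 + 0.7211)^2:
P(M) = 0.2789^2 = 0.077785
P(M+2) = 2 × 0.2789^1 × 0.7211^1 = 0.402230
P(M+4) = 0.7211^2 = 0.519985
The M+4 peak is largest (0.519985); scaling to 100 gives 15.0 : 77.4 : 100.0.

15.0 : 77.4 : 100.0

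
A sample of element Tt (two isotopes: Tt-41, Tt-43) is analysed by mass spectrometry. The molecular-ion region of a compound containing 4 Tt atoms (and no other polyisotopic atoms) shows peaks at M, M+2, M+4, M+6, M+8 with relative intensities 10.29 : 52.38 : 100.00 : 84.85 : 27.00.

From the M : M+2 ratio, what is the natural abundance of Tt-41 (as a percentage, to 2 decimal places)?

Let p = fractional abundance of Tt-41. I(M+2)/I(M) = [C(4,1)·p^3·(1−p)] / p^4 = 4·(1−p)/p = 52.38/10.29 = 5.0904
(1−p)/p = 5.0904/4 = 1.2726  ⇒  p = 1/(1 + 1.2726) = 0.4400
Tt-41: 44.00%, Tt-43: 56.00%.

44.00%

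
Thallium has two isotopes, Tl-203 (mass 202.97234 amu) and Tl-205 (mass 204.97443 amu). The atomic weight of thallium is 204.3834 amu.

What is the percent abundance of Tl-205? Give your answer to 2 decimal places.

Let x be the fractional abundance of Tl-203; then Tl-205 has abundance 1 − x.
202.97234·x + 204.97443·(1 − x) = 204.3834
(202.97234 − 204.97443)·x = 204.3834 − 204.97443
x = -0.59103 / -2.00209 = 0.29521 → 29.52% Tl-203, 70.48% Tl-205.

70.48%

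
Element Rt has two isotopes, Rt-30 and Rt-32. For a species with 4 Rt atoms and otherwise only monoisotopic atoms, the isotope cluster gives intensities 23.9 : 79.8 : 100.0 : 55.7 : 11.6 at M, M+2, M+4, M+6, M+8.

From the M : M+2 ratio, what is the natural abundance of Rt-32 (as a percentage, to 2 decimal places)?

45.50%

If p is the fraction of Rt that is Rt-30, then I(M+2)/I(M) = [C(4,1)·p^3·(1−p)] / p^4 = 4·(1−p)/p = 79.8/23.9 = 3.3389
(1−p)/p = 3.3389/4 = 0.8347  ⇒  p = 1/(1 + 0.8347) = 0.5450
Rt-30: 54.50%, Rt-32: 45.50%.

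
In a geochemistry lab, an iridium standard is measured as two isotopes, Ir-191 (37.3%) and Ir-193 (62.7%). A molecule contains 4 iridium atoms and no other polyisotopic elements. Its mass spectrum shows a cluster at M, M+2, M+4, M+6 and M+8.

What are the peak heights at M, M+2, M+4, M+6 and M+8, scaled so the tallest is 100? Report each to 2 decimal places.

5.26 : 35.39 : 89.23 : 100.00 : 42.02

Expanding (0.373 + 0.627)^4:
P(M) = 0.373^4 = 0.019357
P(M+2) = 4 × 0.373^3 × 0.627^1 = 0.130153
P(M+4) = 6 × 0.373^2 × 0.627^2 = 0.328174
P(M+6) = 4 × 0.373^1 × 0.627^3 = 0.367766
P(M+8) = 0.627^4 = 0.154550
The M+6 peak is largest (0.367766); scaling to 100 gives 5.26 : 35.39 : 89.23 : 100.00 : 42.02.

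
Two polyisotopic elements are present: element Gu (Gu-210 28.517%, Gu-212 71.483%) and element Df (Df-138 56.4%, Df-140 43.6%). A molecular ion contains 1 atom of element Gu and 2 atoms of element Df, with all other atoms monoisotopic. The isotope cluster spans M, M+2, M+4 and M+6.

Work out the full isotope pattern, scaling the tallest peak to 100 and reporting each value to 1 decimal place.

22.4 : 90.6 : 100.0 : 33.5

Element Gu pattern (n=1): 0.28517 : 0.71483
Element Df pattern (n=2): 0.318096 : 0.491808 : 0.190096
Convolve the two distributions (both contribute in 2-u steps):
  M: 0.28517×0.318096 = 0.090711
  M+2: 0.28517×0.491808 + 0.71483×0.318096 = 0.367633
  M+4: 0.28517×0.190096 + 0.71483×0.491808 = 0.405769
  M+6: 0.71483×0.190096 = 0.135886
Scale to base peak (0.405769) = 100: 22.4 : 90.6 : 100.0 : 33.5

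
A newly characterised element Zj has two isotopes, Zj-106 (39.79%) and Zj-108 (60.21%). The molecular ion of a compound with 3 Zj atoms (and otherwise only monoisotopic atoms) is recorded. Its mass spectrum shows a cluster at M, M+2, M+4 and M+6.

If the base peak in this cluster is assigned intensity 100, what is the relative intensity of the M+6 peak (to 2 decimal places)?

Binomial terms of (0.3979 + 0.6021)^3: M 0.0630, M+2 0.2860, M+4 0.4327, M+6 0.2183 → M+4 is the base peak.
P(M+4) = C(3,2) × 0.3979^1 × 0.6021^2 = 3 × 0.3979 × 0.36252441 = 0.432745 (base)
P(M+6) = C(3,3) × 0.3979^0 × 0.6021^3 = 1 × 1.0000 × 0.21827595 = 0.218276
Relative intensity = 0.218276 / 0.432745 × 100 = 50.44

50.44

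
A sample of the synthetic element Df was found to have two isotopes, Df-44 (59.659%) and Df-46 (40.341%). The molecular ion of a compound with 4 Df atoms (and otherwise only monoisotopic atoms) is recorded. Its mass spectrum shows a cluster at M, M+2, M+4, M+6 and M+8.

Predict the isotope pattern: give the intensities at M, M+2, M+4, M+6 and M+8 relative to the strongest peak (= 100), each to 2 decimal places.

The 4 Df atoms are independent, so intensities follow the terms of (0.59659 + 0.40341)^4.
P(M) = 0.59659^4 = 0.126679
P(M+2) = 4 × 0.59659^3 × 0.40341^1 = 0.342637
P(M+4) = 6 × 0.59659^2 × 0.40341^2 = 0.347533
P(M+6) = 4 × 0.59659^1 × 0.40341^3 = 0.156666
P(M+8) = 0.40341^4 = 0.026484
The M+4 peak is largest (0.347533); scaling to 100 gives 36.45 : 98.59 : 100.00 : 45.08 : 7.62.

36.45 : 98.59 : 100.00 : 45.08 : 7.62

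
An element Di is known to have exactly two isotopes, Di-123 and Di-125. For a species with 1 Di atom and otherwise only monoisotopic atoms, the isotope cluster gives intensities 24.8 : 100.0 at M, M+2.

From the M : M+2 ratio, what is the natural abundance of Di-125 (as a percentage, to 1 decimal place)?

Let p = fractional abundance of Di-123. I(M+2)/I(M) = [C(1,1)·p^0·(1−p)] / p^1 = 1·(1−p)/p = 100.0/24.8 = 4.0323
(1−p)/p = 4.0323/1 = 4.0323  ⇒  p = 1/(1 + 4.0323) = 0.1987
Di-123: 19.9%, Di-125: 80.1%.

80.1%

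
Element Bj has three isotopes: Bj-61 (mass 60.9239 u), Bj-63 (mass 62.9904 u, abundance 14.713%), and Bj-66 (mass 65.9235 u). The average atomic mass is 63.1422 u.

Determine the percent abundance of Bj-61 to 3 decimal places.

46.999%

Let x and y be the fractions of Bj-61 and Bj-66. Then x + y = 1 − 0.14713 = 0.85287 and 60.9239x + 65.9235y = 63.1422 − 0.14713×62.9904 = 53.874422448.
Substituting: 60.9239x + 65.9235(0.85287 − x) = 53.874422448
(60.9239 − 65.9235)x = -2.349752997  ⇒  x = 0.46999, y = 0.38288
Bj-61: 46.999%, Bj-66: 38.288%.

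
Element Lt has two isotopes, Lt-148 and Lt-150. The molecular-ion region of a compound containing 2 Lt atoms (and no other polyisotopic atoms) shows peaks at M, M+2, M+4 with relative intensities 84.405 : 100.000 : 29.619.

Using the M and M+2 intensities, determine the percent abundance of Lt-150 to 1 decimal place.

37.2%

Write p for the Lt-148 fraction. I(M+2)/I(M) = [C(2,1)·p^1·(1−p)] / p^2 = 2·(1−p)/p = 100.000/84.405 = 1.1848
(1−p)/p = 1.1848/2 = 0.5924  ⇒  p = 1/(1 + 0.5924) = 0.6280
Lt-148: 62.8%, Lt-150: 37.2%.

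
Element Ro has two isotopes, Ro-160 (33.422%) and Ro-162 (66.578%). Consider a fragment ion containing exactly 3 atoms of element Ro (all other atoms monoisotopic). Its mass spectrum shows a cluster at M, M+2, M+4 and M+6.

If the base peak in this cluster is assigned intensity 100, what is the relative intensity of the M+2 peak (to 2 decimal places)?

Binomial terms of (0.33422 + 0.66578)^3: M 0.0373, M+2 0.2231, M+4 0.4444, M+6 0.2951 → M+4 is the base peak.
P(M+4) = C(3,2) × 0.33422^1 × 0.66578^2 = 3 × 0.33422 × 0.44326301 = 0.444442 (base)
P(M+2) = C(3,1) × 0.33422^2 × 0.66578^1 = 3 × 0.11170301 × 0.66578 = 0.223109
Relative intensity = 0.223109 / 0.444442 × 100 = 50.20

50.20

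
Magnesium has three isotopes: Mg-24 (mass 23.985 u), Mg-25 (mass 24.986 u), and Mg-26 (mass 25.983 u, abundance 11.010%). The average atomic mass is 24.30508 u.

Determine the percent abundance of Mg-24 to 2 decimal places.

78.99%

The remaining 88.990% is split between Mg-24 (fraction x) and Mg-25 (fraction 0.88990 − x).
Substituting: 23.985x + 24.986(0.88990 − x) = 21.4443517
(23.985 − 24.986)x = -0.7906897  ⇒  x = 0.78990, y = 0.10000
Mg-24: 78.99%, Mg-25: 10.00%.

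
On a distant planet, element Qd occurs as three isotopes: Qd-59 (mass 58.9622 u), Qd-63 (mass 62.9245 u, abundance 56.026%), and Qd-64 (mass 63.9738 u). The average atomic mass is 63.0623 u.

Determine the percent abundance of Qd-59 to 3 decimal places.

The remaining 43.974% is split between Qd-59 (fraction x) and Qd-64 (fraction 0.43974 − x).
Substituting: 58.9622x + 63.9738(0.43974 − x) = 27.80821963
(58.9622 − 63.9738)x = -0.323619182  ⇒  x = 0.06457, y = 0.37517
Qd-59: 6.457%, Qd-64: 37.517%.

6.457%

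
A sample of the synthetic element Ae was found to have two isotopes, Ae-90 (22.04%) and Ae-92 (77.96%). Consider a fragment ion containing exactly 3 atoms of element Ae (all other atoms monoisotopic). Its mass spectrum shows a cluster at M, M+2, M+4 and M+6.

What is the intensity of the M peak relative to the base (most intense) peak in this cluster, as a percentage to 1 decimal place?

Binomial terms of (0.2204 + 0.7796)^3: M 0.0107, M+2 0.1136, M+4 0.4019, M+6 0.4738 → M+6 is the base peak.
P(M+6) = C(3,3) × 0.2204^0 × 0.7796^3 = 1 × 1.0000 × 0.47382229 = 0.473822 (base)
P(M) = C(3,0) × 0.2204^3 × 0.7796^0 = 1 × 0.01070619 × 1.0000 = 0.010706
Relative intensity = 0.010706 / 0.473822 × 100 = 2.3

2.3%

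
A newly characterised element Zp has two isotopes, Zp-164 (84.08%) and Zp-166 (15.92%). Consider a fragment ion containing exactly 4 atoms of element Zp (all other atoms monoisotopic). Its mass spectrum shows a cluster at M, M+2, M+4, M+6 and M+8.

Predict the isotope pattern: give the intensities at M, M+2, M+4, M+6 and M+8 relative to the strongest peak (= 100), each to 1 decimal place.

The 4 Zp atoms are independent, so intensities follow the terms of (0.8408 + 0.1592)^4.
P(M) = 0.8408^4 = 0.499771
P(M+2) = 4 × 0.8408^3 × 0.1592^1 = 0.378513
P(M+4) = 6 × 0.8408^2 × 0.1592^2 = 0.107504
P(M+6) = 4 × 0.8408^1 × 0.1592^3 = 0.013570
P(M+8) = 0.1592^4 = 0.000642
The M peak is largest (0.499771); scaling to 100 gives 100.0 : 75.7 : 21.5 : 2.7 : 0.1.

100.0 : 75.7 : 21.5 : 2.7 : 0.1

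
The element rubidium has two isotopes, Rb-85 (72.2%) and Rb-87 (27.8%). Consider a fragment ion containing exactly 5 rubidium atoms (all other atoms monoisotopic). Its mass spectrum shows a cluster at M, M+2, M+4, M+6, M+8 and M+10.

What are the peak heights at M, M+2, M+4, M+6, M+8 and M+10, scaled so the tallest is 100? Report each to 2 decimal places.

Expanding (0.722 + 0.278)^5:
P(M) = 0.722^5 = 0.196194
P(M+2) = 5 × 0.722^4 × 0.278^1 = 0.377714
P(M+4) = 10 × 0.722^3 × 0.278^2 = 0.290872
P(M+6) = 10 × 0.722^2 × 0.278^3 = 0.111998
P(M+8) = 5 × 0.722^1 × 0.278^4 = 0.021562
P(M+10) = 0.278^5 = 0.001660
The M+2 peak is largest (0.377714); scaling to 100 gives 51.94 : 100.00 : 77.01 : 29.65 : 5.71 : 0.44.

51.94 : 100.00 : 77.01 : 29.65 : 5.71 : 0.44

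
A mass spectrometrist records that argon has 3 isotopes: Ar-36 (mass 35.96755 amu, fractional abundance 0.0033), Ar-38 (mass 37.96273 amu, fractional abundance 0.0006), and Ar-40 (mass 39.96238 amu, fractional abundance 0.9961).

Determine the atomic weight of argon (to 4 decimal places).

Weight each isotope mass by its fractional abundance: 0.0033 × 35.96755 + 0.0006 × 37.96273 + 0.9961 × 39.96238
= 0.118693 + 0.022778 + 39.806527 = 39.947998 amu

39.9480 amu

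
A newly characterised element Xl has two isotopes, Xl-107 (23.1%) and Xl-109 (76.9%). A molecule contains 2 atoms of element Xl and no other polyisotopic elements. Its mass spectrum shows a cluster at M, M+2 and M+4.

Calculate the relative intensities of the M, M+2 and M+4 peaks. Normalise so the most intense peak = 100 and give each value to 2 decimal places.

Expanding (0.231 + 0.769)^2:
P(M) = 0.231^2 = 0.053361
P(M+2) = 2 × 0.231^1 × 0.769^1 = 0.355278
P(M+4) = 0.769^2 = 0.591361
The M+4 peak is largest (0.591361); scaling to 100 gives 9.02 : 60.08 : 100.00.

9.02 : 60.08 : 100.00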